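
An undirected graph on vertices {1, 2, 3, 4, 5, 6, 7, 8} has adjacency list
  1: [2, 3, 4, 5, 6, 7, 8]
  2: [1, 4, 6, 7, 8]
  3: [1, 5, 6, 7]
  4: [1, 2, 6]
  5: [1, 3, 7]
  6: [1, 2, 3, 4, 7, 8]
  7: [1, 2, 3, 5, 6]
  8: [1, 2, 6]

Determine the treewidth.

3

A width-3 tree decomposition is:
Bags: B1 = {1, 3, 6, 7}  B2 = {1, 2, 6, 7}  B3 = {1, 2, 4, 6}  B4 = {1, 3, 5, 7}  B5 = {1, 2, 6, 8}
Tree: B1–B2, B2–B3, B1–B4, B2–B5
Every bag has size at most 4, so the width is 4 − 1 = 3 and tw(G) ≤ 3. Conversely, {1, 3, 5, 7} is a clique of size 4, and the vertices of any clique must share a bag in every tree decomposition; so some bag has ≥ 4 vertices and tw(G) ≥ 3. The upper and lower bounds meet at 3, so that is the treewidth.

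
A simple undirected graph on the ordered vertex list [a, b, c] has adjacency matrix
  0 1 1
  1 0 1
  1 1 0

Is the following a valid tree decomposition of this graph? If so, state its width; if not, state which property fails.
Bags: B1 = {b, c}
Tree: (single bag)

A tree decomposition must satisfy three properties: every vertex lies in some bag; for every edge, both endpoints lie together in some bag; and for every vertex, the bags containing it form a connected subtree. Here vertex a appears in no bag, so the decomposition is invalid.

No — vertex a appears in no bag.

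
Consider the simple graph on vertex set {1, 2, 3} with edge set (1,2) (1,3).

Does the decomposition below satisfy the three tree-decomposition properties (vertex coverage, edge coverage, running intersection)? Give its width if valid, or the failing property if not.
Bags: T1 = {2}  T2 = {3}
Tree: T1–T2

No — vertex 1 appears in no bag.

A tree decomposition must satisfy three properties: every vertex lies in some bag; for every edge, both endpoints lie together in some bag; and for every vertex, the bags containing it form a connected subtree. Here vertex 1 appears in no bag, so the decomposition is invalid.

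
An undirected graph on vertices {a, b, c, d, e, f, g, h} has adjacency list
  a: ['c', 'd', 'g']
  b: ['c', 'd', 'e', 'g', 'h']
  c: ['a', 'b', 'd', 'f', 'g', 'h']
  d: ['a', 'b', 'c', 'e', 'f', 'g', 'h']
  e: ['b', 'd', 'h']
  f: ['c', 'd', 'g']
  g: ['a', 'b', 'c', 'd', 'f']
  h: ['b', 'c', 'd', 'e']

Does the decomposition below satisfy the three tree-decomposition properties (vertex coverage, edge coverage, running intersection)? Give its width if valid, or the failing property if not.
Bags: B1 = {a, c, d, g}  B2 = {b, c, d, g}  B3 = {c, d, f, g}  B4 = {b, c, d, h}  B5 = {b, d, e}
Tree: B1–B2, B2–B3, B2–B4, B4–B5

No — edge (h,e) lies in no bag.

A tree decomposition must satisfy three properties: every vertex lies in some bag; for every edge, both endpoints lie together in some bag; and for every vertex, the bags containing it form a connected subtree. Here edge (h,e) lies in no bag, so the decomposition is invalid.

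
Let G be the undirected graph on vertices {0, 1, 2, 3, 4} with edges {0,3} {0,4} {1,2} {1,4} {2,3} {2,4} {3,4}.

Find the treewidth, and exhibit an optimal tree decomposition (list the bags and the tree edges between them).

Treewidth 2.
Bags: B1 = {2, 3, 4}  B2 = {1, 2, 4}  B3 = {0, 3, 4}
Tree: B1–B2, B1–B3

Every bag has size at most 3, so the width is 3 − 1 = 2 and tw(G) ≤ 2. For the lower bound, the 3 vertices {0, 3, 4} are pairwise adjacent, and any tree decomposition puts a clique entirely inside one bag — forcing width ≥ 2. Hence tw(G) = 2 exactly.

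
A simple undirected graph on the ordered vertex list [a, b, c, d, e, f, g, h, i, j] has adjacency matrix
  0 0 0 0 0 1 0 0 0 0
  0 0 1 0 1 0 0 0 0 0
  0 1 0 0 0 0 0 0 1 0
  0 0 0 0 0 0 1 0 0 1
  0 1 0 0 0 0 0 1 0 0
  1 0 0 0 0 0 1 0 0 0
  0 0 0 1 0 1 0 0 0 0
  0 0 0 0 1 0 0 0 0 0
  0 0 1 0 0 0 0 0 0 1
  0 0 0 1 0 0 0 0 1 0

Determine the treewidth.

1

A width-1 tree decomposition is:
Bags: B1 = {a, f}  B2 = {f, g}  B3 = {d, g}  B4 = {d, j}  B5 = {i, j}  B6 = {c, i}  B7 = {b, c}  B8 = {b, e}  B9 = {e, h}
Tree: B1–B2, B2–B3, B3–B4, B4–B5, B5–B6, B6–B7, B7–B8, B8–B9
Every bag has size at most 2, so the width is 2 − 1 = 1 and tw(G) ≤ 1. G has an edge, so its treewidth is at least 1. Therefore the treewidth is 1.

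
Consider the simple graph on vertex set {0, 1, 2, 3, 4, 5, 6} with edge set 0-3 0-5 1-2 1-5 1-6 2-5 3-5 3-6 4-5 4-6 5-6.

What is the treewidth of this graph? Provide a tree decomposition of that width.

Every bag has size at most 3, so the width is 3 − 1 = 2 and tw(G) ≤ 2. On the other hand G contains the 3-clique {0, 3, 5}. A clique must lie in a single bag of any decomposition, so no decomposition can have width below 2. The upper and lower bounds meet at 2, so that is the treewidth.

Treewidth 2.
One such decomposition:
Bags: B1 = {4, 5, 6}  B2 = {1, 5, 6}  B3 = {1, 2, 5}  B4 = {3, 5, 6}  B5 = {0, 3, 5}
Tree: B1–B2, B2–B3, B1–B4, B4–B5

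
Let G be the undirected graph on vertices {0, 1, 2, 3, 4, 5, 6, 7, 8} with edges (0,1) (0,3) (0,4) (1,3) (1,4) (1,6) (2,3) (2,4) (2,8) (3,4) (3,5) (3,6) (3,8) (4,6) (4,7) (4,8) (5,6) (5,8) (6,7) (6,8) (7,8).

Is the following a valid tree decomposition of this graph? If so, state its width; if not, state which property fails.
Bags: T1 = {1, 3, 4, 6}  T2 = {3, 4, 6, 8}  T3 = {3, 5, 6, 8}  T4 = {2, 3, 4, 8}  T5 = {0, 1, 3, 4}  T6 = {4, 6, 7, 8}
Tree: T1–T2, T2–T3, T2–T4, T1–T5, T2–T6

Checking the three conditions: (i) the bags cover all of {0, 1, 2, 3, 4, 5, 6, 7, 8}; (ii) for each edge, some bag contains both endpoints; (iii) the bags containing any fixed vertex form a subtree. All hold, so the decomposition is valid with width 4 − 1 = 3.

Yes; width 3.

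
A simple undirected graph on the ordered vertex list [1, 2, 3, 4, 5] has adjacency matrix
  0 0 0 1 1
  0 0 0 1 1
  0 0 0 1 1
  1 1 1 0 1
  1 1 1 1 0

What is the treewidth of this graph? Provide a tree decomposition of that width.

The largest bag has 3 vertices, giving width 2; this decomposition certifies tw(G) ≤ 2. On the other hand G contains the 3-clique {1, 4, 5}. A clique must lie in a single bag of any decomposition, so no decomposition can have width below 2. Combining the bounds, tw(G) = 2.

Treewidth 2.
One such decomposition:
Bags: B1 = {3, 4, 5}  B2 = {2, 4, 5}  B3 = {1, 4, 5}
Tree: B1–B2, B1–B3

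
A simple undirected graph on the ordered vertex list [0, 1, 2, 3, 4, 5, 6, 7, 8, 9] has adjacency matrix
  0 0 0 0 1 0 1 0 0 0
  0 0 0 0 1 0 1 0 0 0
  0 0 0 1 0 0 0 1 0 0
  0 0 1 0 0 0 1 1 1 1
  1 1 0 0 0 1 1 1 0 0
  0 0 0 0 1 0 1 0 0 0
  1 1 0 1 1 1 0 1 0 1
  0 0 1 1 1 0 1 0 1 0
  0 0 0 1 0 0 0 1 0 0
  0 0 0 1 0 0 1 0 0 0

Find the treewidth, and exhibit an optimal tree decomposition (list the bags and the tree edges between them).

Treewidth 2.
Bags: B1 = {3, 6, 7}  B2 = {4, 6, 7}  B3 = {3, 7, 8}  B4 = {1, 4, 6}  B5 = {4, 5, 6}  B6 = {2, 3, 7}  B7 = {0, 4, 6}  B8 = {3, 6, 9}
Tree: B1–B2, B1–B3, B2–B4, B2–B5, B3–B6, B2–B7, B1–B8

The largest bag has 3 vertices, giving width 2; this decomposition certifies tw(G) ≤ 2. Conversely, {3, 7, 8} is a clique of size 3, and the vertices of any clique must share a bag in every tree decomposition; so some bag has ≥ 3 vertices and tw(G) ≥ 2. Combining the bounds, tw(G) = 2.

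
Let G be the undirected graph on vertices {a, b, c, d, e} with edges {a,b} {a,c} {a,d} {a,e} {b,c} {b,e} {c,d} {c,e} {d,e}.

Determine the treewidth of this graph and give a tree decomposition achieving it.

Treewidth 3.
One such decomposition:
Bags: B1 = {a, c, d, e}  B2 = {a, b, c, e}
Tree: B1–B2

Each bag holds 4 vertices, so the decomposition has width 3, which upper-bounds the treewidth. Conversely, {a, c, d, e} is a clique of size 4, and the vertices of any clique must share a bag in every tree decomposition; so some bag has ≥ 4 vertices and tw(G) ≥ 3. Therefore the treewidth is 3.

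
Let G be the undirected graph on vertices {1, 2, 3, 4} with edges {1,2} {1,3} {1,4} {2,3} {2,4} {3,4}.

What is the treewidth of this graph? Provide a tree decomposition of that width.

Treewidth 3.
One such decomposition:
Bags: B1 = {1, 2, 3, 4}
Tree: (single bag)

With just one bag of size 4, the width is 4 − 1 = 3, so tw(G) ≤ 3. For the lower bound, the 4 vertices {1, 2, 3, 4} are pairwise adjacent, and any tree decomposition puts a clique entirely inside one bag — forcing width ≥ 3. Hence tw(G) = 3 exactly.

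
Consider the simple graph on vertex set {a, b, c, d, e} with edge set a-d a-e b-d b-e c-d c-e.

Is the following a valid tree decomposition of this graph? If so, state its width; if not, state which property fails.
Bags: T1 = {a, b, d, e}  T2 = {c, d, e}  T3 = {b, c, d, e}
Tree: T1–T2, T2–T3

A tree decomposition must satisfy three properties: every vertex lies in some bag; for every edge, both endpoints lie together in some bag; and for every vertex, the bags containing it form a connected subtree. Here bags containing vertex b are not connected in the tree, so the decomposition is invalid.

No — bags containing vertex b are not connected in the tree.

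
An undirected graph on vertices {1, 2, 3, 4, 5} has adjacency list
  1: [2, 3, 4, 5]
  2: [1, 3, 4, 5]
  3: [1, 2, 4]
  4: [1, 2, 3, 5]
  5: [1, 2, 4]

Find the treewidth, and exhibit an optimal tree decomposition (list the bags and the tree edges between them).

Every bag has size at most 4, so the width is 4 − 1 = 3 and tw(G) ≤ 3. Conversely, {1, 2, 3, 4} is a clique of size 4, and the vertices of any clique must share a bag in every tree decomposition; so some bag has ≥ 4 vertices and tw(G) ≥ 3. The upper and lower bounds meet at 3, so that is the treewidth.

Treewidth 3.
One optimal decomposition is:
Bags: B1 = {1, 2, 3, 4}  B2 = {1, 2, 4, 5}
Tree: B1–B2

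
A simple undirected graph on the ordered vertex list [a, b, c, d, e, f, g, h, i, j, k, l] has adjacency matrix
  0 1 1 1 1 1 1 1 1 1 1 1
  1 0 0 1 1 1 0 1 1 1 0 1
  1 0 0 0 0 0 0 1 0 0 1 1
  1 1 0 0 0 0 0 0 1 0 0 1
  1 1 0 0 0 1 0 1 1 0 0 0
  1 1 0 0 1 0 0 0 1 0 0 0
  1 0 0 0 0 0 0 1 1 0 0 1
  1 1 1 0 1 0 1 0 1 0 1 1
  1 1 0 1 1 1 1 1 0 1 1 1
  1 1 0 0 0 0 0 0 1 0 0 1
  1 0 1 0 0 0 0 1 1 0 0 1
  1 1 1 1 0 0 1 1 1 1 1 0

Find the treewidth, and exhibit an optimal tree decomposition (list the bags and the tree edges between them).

Treewidth 4.
Bags: B1 = {a, c, h, k, l}  B2 = {a, h, i, k, l}  B3 = {a, g, h, i, l}  B4 = {a, b, h, i, l}  B5 = {a, b, i, j, l}  B6 = {a, b, e, h, i}  B7 = {a, b, d, i, l}  B8 = {a, b, e, f, i}
Tree: B1–B2, B2–B3, B2–B4, B4–B5, B4–B6, B4–B7, B6–B8

The largest bag has 5 vertices, giving width 4; this decomposition certifies tw(G) ≤ 4. For the lower bound, the 5 vertices {a, c, h, k, l} are pairwise adjacent, and any tree decomposition puts a clique entirely inside one bag — forcing width ≥ 4. Hence tw(G) = 4 exactly.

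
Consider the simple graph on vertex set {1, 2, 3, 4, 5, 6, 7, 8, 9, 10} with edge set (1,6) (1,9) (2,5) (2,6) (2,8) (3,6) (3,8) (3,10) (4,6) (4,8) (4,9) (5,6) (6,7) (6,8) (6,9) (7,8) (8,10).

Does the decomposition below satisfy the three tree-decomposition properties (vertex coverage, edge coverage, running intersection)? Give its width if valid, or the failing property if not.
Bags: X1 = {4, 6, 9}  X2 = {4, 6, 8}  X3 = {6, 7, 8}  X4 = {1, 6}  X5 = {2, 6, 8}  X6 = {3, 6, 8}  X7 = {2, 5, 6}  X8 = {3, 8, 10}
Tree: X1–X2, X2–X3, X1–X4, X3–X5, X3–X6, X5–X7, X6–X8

No — edge (9,1) lies in no bag.

A tree decomposition must satisfy three properties: every vertex lies in some bag; for every edge, both endpoints lie together in some bag; and for every vertex, the bags containing it form a connected subtree. Here edge (9,1) lies in no bag, so the decomposition is invalid.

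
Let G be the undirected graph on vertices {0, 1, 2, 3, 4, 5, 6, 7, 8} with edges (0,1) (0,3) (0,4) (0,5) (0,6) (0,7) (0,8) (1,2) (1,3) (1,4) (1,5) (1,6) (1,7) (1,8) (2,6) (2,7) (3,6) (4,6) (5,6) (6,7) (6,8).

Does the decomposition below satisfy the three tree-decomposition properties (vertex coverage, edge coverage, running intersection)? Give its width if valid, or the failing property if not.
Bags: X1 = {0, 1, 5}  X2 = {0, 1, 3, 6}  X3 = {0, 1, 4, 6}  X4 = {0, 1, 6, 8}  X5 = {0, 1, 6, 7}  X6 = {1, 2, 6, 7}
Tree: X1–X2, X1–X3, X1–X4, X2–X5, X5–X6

No — edge (6,5) lies in no bag.

A tree decomposition must satisfy three properties: every vertex lies in some bag; for every edge, both endpoints lie together in some bag; and for every vertex, the bags containing it form a connected subtree. Here edge (6,5) lies in no bag, so the decomposition is invalid.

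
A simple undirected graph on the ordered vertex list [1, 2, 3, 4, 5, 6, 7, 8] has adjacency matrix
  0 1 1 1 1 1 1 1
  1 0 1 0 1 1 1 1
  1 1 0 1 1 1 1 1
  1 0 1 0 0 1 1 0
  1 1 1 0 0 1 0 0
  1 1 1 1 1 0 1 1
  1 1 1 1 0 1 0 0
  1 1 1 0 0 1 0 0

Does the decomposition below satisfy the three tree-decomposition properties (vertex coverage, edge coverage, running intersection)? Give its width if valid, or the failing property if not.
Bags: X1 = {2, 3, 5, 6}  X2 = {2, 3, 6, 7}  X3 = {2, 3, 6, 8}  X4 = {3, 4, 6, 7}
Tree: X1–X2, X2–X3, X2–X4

A tree decomposition must satisfy three properties: every vertex lies in some bag; for every edge, both endpoints lie together in some bag; and for every vertex, the bags containing it form a connected subtree. Here vertex 1 appears in no bag, so the decomposition is invalid.

No — vertex 1 appears in no bag.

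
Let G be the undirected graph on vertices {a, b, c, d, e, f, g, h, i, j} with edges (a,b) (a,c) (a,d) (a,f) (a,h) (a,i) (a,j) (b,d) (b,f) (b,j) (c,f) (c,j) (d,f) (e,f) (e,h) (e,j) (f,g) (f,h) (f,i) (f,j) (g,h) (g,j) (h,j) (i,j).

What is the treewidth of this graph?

3

A width-3 tree decomposition is:
Bags: B1 = {f, g, h, j}  B2 = {a, f, h, j}  B3 = {a, b, f, j}  B4 = {e, f, h, j}  B5 = {a, c, f, j}  B6 = {a, f, i, j}  B7 = {a, b, d, f}
Tree: B1–B2, B2–B3, B2–B4, B2–B5, B2–B6, B3–B7
Every bag has size at most 4, so the width is 4 − 1 = 3 and tw(G) ≤ 3. For the lower bound, the 4 vertices {a, b, d, f} are pairwise adjacent, and any tree decomposition puts a clique entirely inside one bag — forcing width ≥ 3. The upper and lower bounds meet at 3, so that is the treewidth.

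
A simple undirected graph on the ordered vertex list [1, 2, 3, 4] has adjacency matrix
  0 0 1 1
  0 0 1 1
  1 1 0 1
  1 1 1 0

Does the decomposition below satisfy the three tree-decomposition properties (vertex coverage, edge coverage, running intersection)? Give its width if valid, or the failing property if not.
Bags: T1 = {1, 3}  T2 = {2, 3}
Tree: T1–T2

No — vertex 4 appears in no bag.

A tree decomposition must satisfy three properties: every vertex lies in some bag; for every edge, both endpoints lie together in some bag; and for every vertex, the bags containing it form a connected subtree. Here vertex 4 appears in no bag, so the decomposition is invalid.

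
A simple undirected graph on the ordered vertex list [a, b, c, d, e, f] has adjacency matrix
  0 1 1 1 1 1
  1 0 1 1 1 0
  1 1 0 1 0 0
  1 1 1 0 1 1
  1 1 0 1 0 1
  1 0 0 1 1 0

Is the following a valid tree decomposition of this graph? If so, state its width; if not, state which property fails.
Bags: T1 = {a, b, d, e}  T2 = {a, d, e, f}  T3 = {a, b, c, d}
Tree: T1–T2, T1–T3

Every vertex of G appears in some bag (union = {a, b, c, d, e, f}); every edge is covered by a bag; and for each vertex v the set of bags containing v is connected in the bag tree. The decomposition is therefore valid. The largest bag has 4 vertices, so the width is 3.

Yes; width 3.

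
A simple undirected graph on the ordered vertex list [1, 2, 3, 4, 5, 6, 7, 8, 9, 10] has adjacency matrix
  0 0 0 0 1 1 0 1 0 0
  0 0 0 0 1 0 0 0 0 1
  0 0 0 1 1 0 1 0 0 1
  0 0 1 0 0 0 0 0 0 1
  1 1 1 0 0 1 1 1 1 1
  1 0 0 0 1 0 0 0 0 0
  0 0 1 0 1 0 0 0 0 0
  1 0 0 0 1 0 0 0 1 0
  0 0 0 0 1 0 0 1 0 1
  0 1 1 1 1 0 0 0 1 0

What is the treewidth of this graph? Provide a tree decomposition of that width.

Treewidth 2.
One such decomposition:
Bags: B1 = {5, 9, 10}  B2 = {3, 5, 10}  B3 = {5, 8, 9}  B4 = {3, 4, 10}  B5 = {3, 5, 7}  B6 = {1, 5, 8}  B7 = {1, 5, 6}  B8 = {2, 5, 10}
Tree: B1–B2, B1–B3, B2–B4, B2–B5, B3–B6, B6–B7, B1–B8

The largest bag has 3 vertices, giving width 2; this decomposition certifies tw(G) ≤ 2. Conversely, {3, 4, 10} is a clique of size 3, and the vertices of any clique must share a bag in every tree decomposition; so some bag has ≥ 3 vertices and tw(G) ≥ 2. Therefore the treewidth is 2.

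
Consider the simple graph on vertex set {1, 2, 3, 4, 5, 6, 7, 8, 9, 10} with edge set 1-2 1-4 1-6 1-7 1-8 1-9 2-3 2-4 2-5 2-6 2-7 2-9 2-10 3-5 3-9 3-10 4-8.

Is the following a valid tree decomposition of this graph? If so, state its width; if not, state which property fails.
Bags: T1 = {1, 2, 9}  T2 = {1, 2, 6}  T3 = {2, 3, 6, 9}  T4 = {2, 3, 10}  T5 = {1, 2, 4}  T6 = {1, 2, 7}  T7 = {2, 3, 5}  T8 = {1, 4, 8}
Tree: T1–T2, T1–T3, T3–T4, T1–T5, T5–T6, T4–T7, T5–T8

No — bags containing vertex 6 are not connected in the tree.

A tree decomposition must satisfy three properties: every vertex lies in some bag; for every edge, both endpoints lie together in some bag; and for every vertex, the bags containing it form a connected subtree. Here bags containing vertex 6 are not connected in the tree, so the decomposition is invalid.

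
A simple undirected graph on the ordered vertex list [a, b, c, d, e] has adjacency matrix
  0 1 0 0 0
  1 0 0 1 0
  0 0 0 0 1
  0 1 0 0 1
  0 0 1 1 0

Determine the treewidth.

1

A width-1 tree decomposition is:
Bags: B1 = {c, e}  B2 = {d, e}  B3 = {b, d}  B4 = {a, b}
Tree: B1–B2, B2–B3, B3–B4
Every bag has size at most 2, so the width is 2 − 1 = 1 and tw(G) ≤ 1. Any graph with an edge has treewidth ≥ 1, and G has the edge c–e. Hence tw(G) = 1 exactly.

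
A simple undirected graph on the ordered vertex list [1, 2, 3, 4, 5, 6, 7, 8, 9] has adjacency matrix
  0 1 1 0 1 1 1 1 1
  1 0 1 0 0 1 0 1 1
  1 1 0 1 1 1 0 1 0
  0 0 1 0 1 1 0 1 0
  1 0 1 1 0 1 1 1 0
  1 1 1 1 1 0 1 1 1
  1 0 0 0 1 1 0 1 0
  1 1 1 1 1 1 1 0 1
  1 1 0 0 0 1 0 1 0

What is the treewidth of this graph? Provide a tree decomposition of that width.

Treewidth 4.
One optimal decomposition is:
Bags: B1 = {1, 2, 3, 6, 8}  B2 = {1, 2, 6, 8, 9}  B3 = {1, 3, 5, 6, 8}  B4 = {1, 5, 6, 7, 8}  B5 = {3, 4, 5, 6, 8}
Tree: B1–B2, B1–B3, B3–B4, B3–B5

Each bag holds 5 vertices, so the decomposition has width 4, which upper-bounds the treewidth. Conversely, {1, 2, 6, 8, 9} is a clique of size 5, and the vertices of any clique must share a bag in every tree decomposition; so some bag has ≥ 5 vertices and tw(G) ≥ 4. Hence tw(G) = 4 exactly.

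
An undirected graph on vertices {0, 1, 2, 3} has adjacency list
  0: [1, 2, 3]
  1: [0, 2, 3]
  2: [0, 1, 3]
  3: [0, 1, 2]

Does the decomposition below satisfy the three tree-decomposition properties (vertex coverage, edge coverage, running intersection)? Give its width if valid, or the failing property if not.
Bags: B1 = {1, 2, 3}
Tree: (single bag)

A tree decomposition must satisfy three properties: every vertex lies in some bag; for every edge, both endpoints lie together in some bag; and for every vertex, the bags containing it form a connected subtree. Here vertex 0 appears in no bag, so the decomposition is invalid.

No — vertex 0 appears in no bag.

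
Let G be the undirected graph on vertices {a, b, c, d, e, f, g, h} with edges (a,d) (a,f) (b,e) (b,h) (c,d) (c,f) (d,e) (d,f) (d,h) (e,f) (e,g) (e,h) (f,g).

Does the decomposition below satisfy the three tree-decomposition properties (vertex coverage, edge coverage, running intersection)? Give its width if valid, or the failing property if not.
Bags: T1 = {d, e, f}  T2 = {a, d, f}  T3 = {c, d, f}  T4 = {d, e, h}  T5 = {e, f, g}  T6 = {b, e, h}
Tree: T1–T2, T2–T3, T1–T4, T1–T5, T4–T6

Checking the three conditions: (i) the bags cover all of {a, b, c, d, e, f, g, h}; (ii) for each edge, some bag contains both endpoints; (iii) the bags containing any fixed vertex form a subtree. All hold, so the decomposition is valid with width 3 − 1 = 2.

Yes; width 2.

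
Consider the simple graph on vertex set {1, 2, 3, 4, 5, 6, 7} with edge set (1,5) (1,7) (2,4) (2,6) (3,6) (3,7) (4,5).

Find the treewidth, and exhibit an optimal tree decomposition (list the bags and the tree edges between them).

Treewidth 2.
One optimal decomposition is:
Bags: B1 = {3, 6, 7}  B2 = {2, 6, 7}  B3 = {2, 4, 7}  B4 = {4, 5, 7}  B5 = {1, 5, 7}
Tree: B1–B2, B2–B3, B3–B4, B4–B5

The largest bag has 3 vertices, giving width 2; this decomposition certifies tw(G) ≤ 2. For the lower bound, G contains the cycle 7–3–6–2–4–5–1–7, so G is not a forest; only forests have treewidth ≤ 1, hence tw(G) ≥ 2. The upper and lower bounds meet at 2, so that is the treewidth.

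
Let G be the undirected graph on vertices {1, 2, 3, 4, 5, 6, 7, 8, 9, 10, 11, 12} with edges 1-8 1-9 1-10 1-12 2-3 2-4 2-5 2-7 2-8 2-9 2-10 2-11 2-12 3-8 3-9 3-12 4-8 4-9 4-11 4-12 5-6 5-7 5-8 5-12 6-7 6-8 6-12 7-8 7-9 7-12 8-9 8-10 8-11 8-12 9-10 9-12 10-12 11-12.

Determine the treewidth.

4

A width-4 tree decomposition is:
Bags: B1 = {2, 8, 9, 10, 12}  B2 = {1, 8, 9, 10, 12}  B3 = {2, 4, 8, 9, 12}  B4 = {2, 3, 8, 9, 12}  B5 = {2, 4, 8, 11, 12}  B6 = {2, 7, 8, 9, 12}  B7 = {2, 5, 7, 8, 12}  B8 = {5, 6, 7, 8, 12}
Tree: B1–B2, B1–B3, B1–B4, B3–B5, B1–B6, B6–B7, B7–B8
The largest bag has 5 vertices, giving width 4; this decomposition certifies tw(G) ≤ 4. On the other hand G contains the 5-clique {1, 8, 9, 10, 12}. A clique must lie in a single bag of any decomposition, so no decomposition can have width below 4. The upper and lower bounds meet at 4, so that is the treewidth.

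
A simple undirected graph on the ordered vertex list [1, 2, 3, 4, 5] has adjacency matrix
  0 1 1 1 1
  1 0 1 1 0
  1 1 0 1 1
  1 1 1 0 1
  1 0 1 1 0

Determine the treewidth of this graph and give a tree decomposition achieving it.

Treewidth 3.
One optimal decomposition is:
Bags: B1 = {1, 2, 3, 4}  B2 = {1, 3, 4, 5}
Tree: B1–B2

Each bag holds 4 vertices, so the decomposition has width 3, which upper-bounds the treewidth. For the lower bound, the 4 vertices {1, 2, 3, 4} are pairwise adjacent, and any tree decomposition puts a clique entirely inside one bag — forcing width ≥ 3. Combining the bounds, tw(G) = 3.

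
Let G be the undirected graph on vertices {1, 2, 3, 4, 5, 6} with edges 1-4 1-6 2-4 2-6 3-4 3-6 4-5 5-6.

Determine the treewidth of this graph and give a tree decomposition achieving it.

Every bag has size at most 3, so the width is 3 − 1 = 2 and tw(G) ≤ 2. For the lower bound, G contains the cycle 5–6–3–4–5, so G is not a forest; only forests have treewidth ≤ 1, hence tw(G) ≥ 2. The upper and lower bounds meet at 2, so that is the treewidth.

Treewidth 2.
Bags: B1 = {4, 5, 6}  B2 = {3, 4, 6}  B3 = {1, 4, 6}  B4 = {2, 4, 6}
Tree: B1–B2, B2–B3, B3–B4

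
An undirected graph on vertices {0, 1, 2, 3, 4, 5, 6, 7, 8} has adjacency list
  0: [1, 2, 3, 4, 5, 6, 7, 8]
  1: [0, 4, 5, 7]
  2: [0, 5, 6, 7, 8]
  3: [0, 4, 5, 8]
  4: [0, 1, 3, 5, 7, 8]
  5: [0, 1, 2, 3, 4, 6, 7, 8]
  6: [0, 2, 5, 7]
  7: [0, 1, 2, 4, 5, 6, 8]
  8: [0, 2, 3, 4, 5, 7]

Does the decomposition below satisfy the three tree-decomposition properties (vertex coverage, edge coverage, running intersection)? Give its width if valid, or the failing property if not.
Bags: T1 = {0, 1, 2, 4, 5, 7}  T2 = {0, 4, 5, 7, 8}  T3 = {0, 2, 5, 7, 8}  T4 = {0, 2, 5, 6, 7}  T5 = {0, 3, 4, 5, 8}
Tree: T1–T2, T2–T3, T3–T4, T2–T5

No — bags containing vertex 2 are not connected in the tree.

A tree decomposition must satisfy three properties: every vertex lies in some bag; for every edge, both endpoints lie together in some bag; and for every vertex, the bags containing it form a connected subtree. Here bags containing vertex 2 are not connected in the tree, so the decomposition is invalid.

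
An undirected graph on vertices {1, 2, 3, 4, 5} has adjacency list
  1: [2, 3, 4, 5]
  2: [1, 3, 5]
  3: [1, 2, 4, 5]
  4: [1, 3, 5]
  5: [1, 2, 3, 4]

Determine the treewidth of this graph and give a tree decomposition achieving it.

Each bag holds 4 vertices, so the decomposition has width 3, which upper-bounds the treewidth. On the other hand G contains the 4-clique {1, 2, 3, 5}. A clique must lie in a single bag of any decomposition, so no decomposition can have width below 3. Hence tw(G) = 3 exactly.

Treewidth 3.
Bags: B1 = {1, 3, 4, 5}  B2 = {1, 2, 3, 5}
Tree: B1–B2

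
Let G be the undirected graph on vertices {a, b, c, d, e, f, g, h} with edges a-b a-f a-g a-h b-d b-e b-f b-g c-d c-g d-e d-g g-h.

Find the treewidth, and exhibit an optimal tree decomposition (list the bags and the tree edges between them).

Treewidth 2.
One such decomposition:
Bags: B1 = {a, b, g}  B2 = {b, d, g}  B3 = {c, d, g}  B4 = {b, d, e}  B5 = {a, g, h}  B6 = {a, b, f}
Tree: B1–B2, B2–B3, B2–B4, B1–B5, B1–B6

The largest bag has 3 vertices, giving width 2; this decomposition certifies tw(G) ≤ 2. Conversely, {c, d, g} is a clique of size 3, and the vertices of any clique must share a bag in every tree decomposition; so some bag has ≥ 3 vertices and tw(G) ≥ 2. Therefore the treewidth is 2.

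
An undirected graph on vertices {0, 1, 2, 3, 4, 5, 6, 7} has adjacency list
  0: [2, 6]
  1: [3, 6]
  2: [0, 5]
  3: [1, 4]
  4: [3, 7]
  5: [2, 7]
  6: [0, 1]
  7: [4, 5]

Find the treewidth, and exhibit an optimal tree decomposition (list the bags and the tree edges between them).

Treewidth 2.
Bags: B1 = {0, 2, 5}  B2 = {0, 5, 6}  B3 = {1, 5, 6}  B4 = {1, 3, 5}  B5 = {3, 4, 5}  B6 = {4, 5, 7}
Tree: B1–B2, B2–B3, B3–B4, B4–B5, B5–B6

Every bag has size at most 3, so the width is 3 − 1 = 2 and tw(G) ≤ 2. For the lower bound, G contains the cycle 5–2–0–6–1–3–4–7–5, so G is not a forest; only forests have treewidth ≤ 1, hence tw(G) ≥ 2. The upper and lower bounds meet at 2, so that is the treewidth.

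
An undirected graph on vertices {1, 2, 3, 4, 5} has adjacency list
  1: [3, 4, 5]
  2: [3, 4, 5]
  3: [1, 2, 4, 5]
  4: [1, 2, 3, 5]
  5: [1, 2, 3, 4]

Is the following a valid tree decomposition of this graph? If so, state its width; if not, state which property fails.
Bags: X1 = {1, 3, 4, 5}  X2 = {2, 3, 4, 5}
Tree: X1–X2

Checking the three conditions: (i) the bags cover all of {1, 2, 3, 4, 5}; (ii) for each edge, some bag contains both endpoints; (iii) the bags containing any fixed vertex form a subtree. All hold, so the decomposition is valid with width 4 − 1 = 3.

Yes; width 3.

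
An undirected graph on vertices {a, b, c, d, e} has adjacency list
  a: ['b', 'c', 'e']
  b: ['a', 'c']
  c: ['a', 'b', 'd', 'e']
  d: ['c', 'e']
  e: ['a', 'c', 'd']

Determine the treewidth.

2

A width-2 tree decomposition is:
Bags: B1 = {a, b, c}  B2 = {a, c, e}  B3 = {c, d, e}
Tree: B1–B2, B2–B3
The largest bag has 3 vertices, giving width 2; this decomposition certifies tw(G) ≤ 2. Conversely, {c, d, e} is a clique of size 3, and the vertices of any clique must share a bag in every tree decomposition; so some bag has ≥ 3 vertices and tw(G) ≥ 2. Combining the bounds, tw(G) = 2.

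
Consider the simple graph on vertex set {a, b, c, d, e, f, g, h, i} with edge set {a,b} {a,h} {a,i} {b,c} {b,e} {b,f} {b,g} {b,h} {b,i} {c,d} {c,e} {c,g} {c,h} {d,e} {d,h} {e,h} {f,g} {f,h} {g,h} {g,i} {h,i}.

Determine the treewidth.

3

A width-3 tree decomposition is:
Bags: B1 = {b, c, g, h}  B2 = {b, g, h, i}  B3 = {b, f, g, h}  B4 = {b, c, e, h}  B5 = {c, d, e, h}  B6 = {a, b, h, i}
Tree: B1–B2, B2–B3, B1–B4, B4–B5, B2–B6
Every bag has size at most 4, so the width is 4 − 1 = 3 and tw(G) ≤ 3. On the other hand G contains the 4-clique {c, d, e, h}. A clique must lie in a single bag of any decomposition, so no decomposition can have width below 3. Therefore the treewidth is 3.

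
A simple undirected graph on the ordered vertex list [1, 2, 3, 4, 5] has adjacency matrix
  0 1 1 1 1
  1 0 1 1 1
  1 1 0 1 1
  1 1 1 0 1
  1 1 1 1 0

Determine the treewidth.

A width-4 tree decomposition is:
Bags: B1 = {1, 2, 3, 4, 5}
Tree: (single bag)
A single bag containing all 5 vertices is trivially a valid decomposition of width 4. On the other hand G contains the 5-clique {1, 2, 3, 4, 5}. A clique must lie in a single bag of any decomposition, so no decomposition can have width below 4. The upper and lower bounds meet at 4, so that is the treewidth.

4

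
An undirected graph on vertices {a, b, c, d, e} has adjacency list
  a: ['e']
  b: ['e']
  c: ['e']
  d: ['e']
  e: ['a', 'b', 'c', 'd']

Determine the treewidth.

1

A width-1 tree decomposition is:
Bags: B1 = {a, e}  B2 = {c, e}  B3 = {d, e}  B4 = {b, e}
Tree: B1–B2, B2–B3, B2–B4
Every bag has size at most 2, so the width is 2 − 1 = 1 and tw(G) ≤ 1. Any graph with an edge has treewidth ≥ 1, and G has the edge a–e. The upper and lower bounds meet at 1, so that is the treewidth.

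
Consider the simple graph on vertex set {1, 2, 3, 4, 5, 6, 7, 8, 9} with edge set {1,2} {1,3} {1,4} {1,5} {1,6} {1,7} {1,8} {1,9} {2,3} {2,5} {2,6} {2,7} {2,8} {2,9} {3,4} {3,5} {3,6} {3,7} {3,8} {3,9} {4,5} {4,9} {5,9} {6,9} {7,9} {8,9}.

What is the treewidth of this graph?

A width-4 tree decomposition is:
Bags: B1 = {1, 2, 3, 6, 9}  B2 = {1, 2, 3, 7, 9}  B3 = {1, 2, 3, 8, 9}  B4 = {1, 2, 3, 5, 9}  B5 = {1, 3, 4, 5, 9}
Tree: B1–B2, B1–B3, B1–B4, B4–B5
The largest bag has 5 vertices, giving width 4; this decomposition certifies tw(G) ≤ 4. Conversely, {1, 2, 3, 8, 9} is a clique of size 5, and the vertices of any clique must share a bag in every tree decomposition; so some bag has ≥ 5 vertices and tw(G) ≥ 4. Combining the bounds, tw(G) = 4.

4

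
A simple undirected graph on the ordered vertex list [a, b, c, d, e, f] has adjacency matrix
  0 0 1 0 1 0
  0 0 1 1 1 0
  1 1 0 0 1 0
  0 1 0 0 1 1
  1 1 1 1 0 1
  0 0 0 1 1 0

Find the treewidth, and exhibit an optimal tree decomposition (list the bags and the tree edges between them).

Each bag holds 3 vertices, so the decomposition has width 2, which upper-bounds the treewidth. On the other hand G contains the 3-clique {d, e, f}. A clique must lie in a single bag of any decomposition, so no decomposition can have width below 2. Combining the bounds, tw(G) = 2.

Treewidth 2.
One optimal decomposition is:
Bags: B1 = {b, d, e}  B2 = {b, c, e}  B3 = {a, c, e}  B4 = {d, e, f}
Tree: B1–B2, B2–B3, B1–B4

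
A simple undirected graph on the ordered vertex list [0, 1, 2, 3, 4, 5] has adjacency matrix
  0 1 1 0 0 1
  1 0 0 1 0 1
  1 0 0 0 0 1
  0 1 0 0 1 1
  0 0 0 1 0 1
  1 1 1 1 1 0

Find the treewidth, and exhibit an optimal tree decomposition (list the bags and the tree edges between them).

The largest bag has 3 vertices, giving width 2; this decomposition certifies tw(G) ≤ 2. On the other hand G contains the 3-clique {0, 1, 5}. A clique must lie in a single bag of any decomposition, so no decomposition can have width below 2. Therefore the treewidth is 2.

Treewidth 2.
One optimal decomposition is:
Bags: B1 = {3, 4, 5}  B2 = {1, 3, 5}  B3 = {0, 1, 5}  B4 = {0, 2, 5}
Tree: B1–B2, B2–B3, B3–B4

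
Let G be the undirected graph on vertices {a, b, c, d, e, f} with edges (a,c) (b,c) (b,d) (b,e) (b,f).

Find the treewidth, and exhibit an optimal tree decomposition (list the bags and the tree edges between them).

Treewidth 1.
Bags: B1 = {b, f}  B2 = {b, d}  B3 = {b, e}  B4 = {b, c}  B5 = {a, c}
Tree: B1–B2, B1–B3, B1–B4, B4–B5

The largest bag has 2 vertices, giving width 1; this decomposition certifies tw(G) ≤ 1. Any graph with an edge has treewidth ≥ 1, and G has the edge b–f. Hence tw(G) = 1 exactly.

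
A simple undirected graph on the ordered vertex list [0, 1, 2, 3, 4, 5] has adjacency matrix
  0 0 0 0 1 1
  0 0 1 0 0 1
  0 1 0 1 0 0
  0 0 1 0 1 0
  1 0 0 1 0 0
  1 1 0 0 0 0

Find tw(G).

2

A width-2 tree decomposition is:
Bags: B1 = {2, 3, 4}  B2 = {0, 2, 4}  B3 = {0, 2, 5}  B4 = {1, 2, 5}
Tree: B1–B2, B2–B3, B3–B4
The largest bag has 3 vertices, giving width 2; this decomposition certifies tw(G) ≤ 2. Since 2–3–4–0–5–1–2 is a cycle in G, G is not acyclic. Forests are exactly the graphs of treewidth ≤ 1, so tw(G) ≥ 2. Therefore the treewidth is 2.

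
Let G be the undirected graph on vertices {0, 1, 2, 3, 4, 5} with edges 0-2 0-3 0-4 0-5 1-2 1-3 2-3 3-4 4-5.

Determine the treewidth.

A width-2 tree decomposition is:
Bags: B1 = {0, 2, 3}  B2 = {0, 3, 4}  B3 = {1, 2, 3}  B4 = {0, 4, 5}
Tree: B1–B2, B1–B3, B2–B4
The largest bag has 3 vertices, giving width 2; this decomposition certifies tw(G) ≤ 2. On the other hand G contains the 3-clique {0, 2, 3}. A clique must lie in a single bag of any decomposition, so no decomposition can have width below 2. Combining the bounds, tw(G) = 2.

2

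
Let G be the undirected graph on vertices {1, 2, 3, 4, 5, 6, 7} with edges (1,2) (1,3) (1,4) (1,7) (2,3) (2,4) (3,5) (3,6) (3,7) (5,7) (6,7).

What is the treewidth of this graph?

2

A width-2 tree decomposition is:
Bags: B1 = {1, 3, 7}  B2 = {3, 6, 7}  B3 = {3, 5, 7}  B4 = {1, 2, 3}  B5 = {1, 2, 4}
Tree: B1–B2, B1–B3, B1–B4, B4–B5
Every bag has size at most 3, so the width is 3 − 1 = 2 and tw(G) ≤ 2. For the lower bound, the 3 vertices {1, 2, 3} are pairwise adjacent, and any tree decomposition puts a clique entirely inside one bag — forcing width ≥ 2. Hence tw(G) = 2 exactly.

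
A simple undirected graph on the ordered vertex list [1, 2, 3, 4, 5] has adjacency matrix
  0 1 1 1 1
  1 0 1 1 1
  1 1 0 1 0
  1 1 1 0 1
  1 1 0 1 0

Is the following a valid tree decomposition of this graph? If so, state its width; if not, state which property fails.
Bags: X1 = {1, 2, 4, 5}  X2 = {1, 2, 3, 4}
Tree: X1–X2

Yes; width 3.

Vertex coverage: the bags together contain {1, 2, 3, 4, 5}, the full vertex set. Edge coverage: each edge of G has both endpoints in at least one bag. Running intersection: for every vertex, the bags containing it form a connected subtree. All three properties hold, so this is a valid tree decomposition of width max|bag| − 1 = 3, and hence tw(G) ≤ 3.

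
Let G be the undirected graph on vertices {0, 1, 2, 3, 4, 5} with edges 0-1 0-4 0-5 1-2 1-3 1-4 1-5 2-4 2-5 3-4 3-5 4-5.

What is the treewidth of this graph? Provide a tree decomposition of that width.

Every bag has size at most 4, so the width is 4 − 1 = 3 and tw(G) ≤ 3. On the other hand G contains the 4-clique {0, 1, 4, 5}. A clique must lie in a single bag of any decomposition, so no decomposition can have width below 3. The upper and lower bounds meet at 3, so that is the treewidth.

Treewidth 3.
One optimal decomposition is:
Bags: B1 = {0, 1, 4, 5}  B2 = {1, 2, 4, 5}  B3 = {1, 3, 4, 5}
Tree: B1–B2, B2–B3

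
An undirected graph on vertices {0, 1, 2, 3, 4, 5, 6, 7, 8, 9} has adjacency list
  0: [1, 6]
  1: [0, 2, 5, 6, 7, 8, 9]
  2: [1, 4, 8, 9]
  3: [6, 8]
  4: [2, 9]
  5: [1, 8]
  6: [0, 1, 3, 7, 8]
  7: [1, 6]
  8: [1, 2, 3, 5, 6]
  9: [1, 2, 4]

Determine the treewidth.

A width-2 tree decomposition is:
Bags: B1 = {1, 6, 8}  B2 = {1, 2, 8}  B3 = {1, 2, 9}  B4 = {3, 6, 8}  B5 = {0, 1, 6}  B6 = {1, 6, 7}  B7 = {2, 4, 9}  B8 = {1, 5, 8}
Tree: B1–B2, B2–B3, B1–B4, B1–B5, B5–B6, B3–B7, B2–B8
Every bag has size at most 3, so the width is 3 − 1 = 2 and tw(G) ≤ 2. Conversely, {1, 2, 9} is a clique of size 3, and the vertices of any clique must share a bag in every tree decomposition; so some bag has ≥ 3 vertices and tw(G) ≥ 2. Therefore the treewidth is 2.

2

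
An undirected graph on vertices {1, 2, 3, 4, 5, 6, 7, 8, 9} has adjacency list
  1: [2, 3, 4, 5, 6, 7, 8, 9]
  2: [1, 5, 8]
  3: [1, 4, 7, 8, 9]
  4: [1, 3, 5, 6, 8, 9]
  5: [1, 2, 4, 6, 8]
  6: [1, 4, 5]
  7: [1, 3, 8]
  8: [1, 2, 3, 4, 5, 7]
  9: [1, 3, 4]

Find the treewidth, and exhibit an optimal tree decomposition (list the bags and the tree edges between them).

Treewidth 3.
One optimal decomposition is:
Bags: B1 = {1, 2, 5, 8}  B2 = {1, 4, 5, 8}  B3 = {1, 4, 5, 6}  B4 = {1, 3, 4, 8}  B5 = {1, 3, 4, 9}  B6 = {1, 3, 7, 8}
Tree: B1–B2, B2–B3, B2–B4, B4–B5, B4–B6

The largest bag has 4 vertices, giving width 3; this decomposition certifies tw(G) ≤ 3. For the lower bound, the 4 vertices {1, 2, 5, 8} are pairwise adjacent, and any tree decomposition puts a clique entirely inside one bag — forcing width ≥ 3. Hence tw(G) = 3 exactly.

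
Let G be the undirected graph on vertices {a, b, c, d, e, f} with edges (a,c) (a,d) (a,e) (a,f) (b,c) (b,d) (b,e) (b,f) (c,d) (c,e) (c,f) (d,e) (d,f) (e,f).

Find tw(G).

A width-4 tree decomposition is:
Bags: B1 = {a, c, d, e, f}  B2 = {b, c, d, e, f}
Tree: B1–B2
Every bag has size at most 5, so the width is 5 − 1 = 4 and tw(G) ≤ 4. For the lower bound, the 5 vertices {a, c, d, e, f} are pairwise adjacent, and any tree decomposition puts a clique entirely inside one bag — forcing width ≥ 4. Therefore the treewidth is 4.

4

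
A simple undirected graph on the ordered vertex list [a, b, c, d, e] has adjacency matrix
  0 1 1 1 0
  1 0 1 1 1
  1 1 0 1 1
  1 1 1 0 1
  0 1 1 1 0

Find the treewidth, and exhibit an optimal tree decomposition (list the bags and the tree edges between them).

Treewidth 3.
One optimal decomposition is:
Bags: B1 = {b, c, d, e}  B2 = {a, b, c, d}
Tree: B1–B2

Every bag has size at most 4, so the width is 4 − 1 = 3 and tw(G) ≤ 3. For the lower bound, the 4 vertices {b, c, d, e} are pairwise adjacent, and any tree decomposition puts a clique entirely inside one bag — forcing width ≥ 3. Combining the bounds, tw(G) = 3.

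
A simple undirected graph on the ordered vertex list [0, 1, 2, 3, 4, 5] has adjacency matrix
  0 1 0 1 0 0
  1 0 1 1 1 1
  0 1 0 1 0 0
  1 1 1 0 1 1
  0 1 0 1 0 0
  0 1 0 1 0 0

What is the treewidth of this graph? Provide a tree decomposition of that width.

The largest bag has 3 vertices, giving width 2; this decomposition certifies tw(G) ≤ 2. On the other hand G contains the 3-clique {0, 1, 3}. A clique must lie in a single bag of any decomposition, so no decomposition can have width below 2. Combining the bounds, tw(G) = 2.

Treewidth 2.
Bags: B1 = {1, 2, 3}  B2 = {1, 3, 5}  B3 = {1, 3, 4}  B4 = {0, 1, 3}
Tree: B1–B2, B1–B3, B1–B4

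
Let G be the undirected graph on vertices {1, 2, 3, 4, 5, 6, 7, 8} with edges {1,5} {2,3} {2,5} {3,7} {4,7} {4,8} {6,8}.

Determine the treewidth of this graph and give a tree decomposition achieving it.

Each bag holds 2 vertices, so the decomposition has width 1, which upper-bounds the treewidth. G has an edge, so its treewidth is at least 1. Hence tw(G) = 1 exactly.

Treewidth 1.
Bags: B1 = {6, 8}  B2 = {4, 8}  B3 = {4, 7}  B4 = {3, 7}  B5 = {2, 3}  B6 = {2, 5}  B7 = {1, 5}
Tree: B1–B2, B2–B3, B3–B4, B4–B5, B5–B6, B6–B7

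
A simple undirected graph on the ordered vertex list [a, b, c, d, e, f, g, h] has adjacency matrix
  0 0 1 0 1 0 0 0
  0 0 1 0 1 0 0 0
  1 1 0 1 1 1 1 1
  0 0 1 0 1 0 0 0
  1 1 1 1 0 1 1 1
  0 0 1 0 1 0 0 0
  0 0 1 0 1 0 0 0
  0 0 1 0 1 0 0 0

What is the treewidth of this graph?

A width-2 tree decomposition is:
Bags: B1 = {c, d, e}  B2 = {c, e, h}  B3 = {b, c, e}  B4 = {a, c, e}  B5 = {c, e, f}  B6 = {c, e, g}
Tree: B1–B2, B1–B3, B2–B4, B4–B5, B4–B6
Each bag holds 3 vertices, so the decomposition has width 2, which upper-bounds the treewidth. On the other hand G contains the 3-clique {c, d, e}. A clique must lie in a single bag of any decomposition, so no decomposition can have width below 2. Hence tw(G) = 2 exactly.

2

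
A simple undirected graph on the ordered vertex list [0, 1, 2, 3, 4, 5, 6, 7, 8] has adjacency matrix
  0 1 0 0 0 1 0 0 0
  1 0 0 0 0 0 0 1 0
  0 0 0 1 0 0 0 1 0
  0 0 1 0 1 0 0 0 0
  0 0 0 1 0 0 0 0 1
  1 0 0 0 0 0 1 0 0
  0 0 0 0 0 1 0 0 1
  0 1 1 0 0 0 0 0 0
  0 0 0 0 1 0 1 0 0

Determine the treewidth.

2

A width-2 tree decomposition is:
Bags: B1 = {5, 6, 8}  B2 = {4, 5, 8}  B3 = {3, 4, 5}  B4 = {2, 3, 5}  B5 = {2, 5, 7}  B6 = {1, 5, 7}  B7 = {0, 1, 5}
Tree: B1–B2, B2–B3, B3–B4, B4–B5, B5–B6, B6–B7
The largest bag has 3 vertices, giving width 2; this decomposition certifies tw(G) ≤ 2. The edges 5–6–8–4–3–2–7–1–0–5 form a cycle, so G is not a tree and its treewidth is at least 2. Hence tw(G) = 2 exactly.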